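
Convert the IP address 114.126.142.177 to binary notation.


114 = 01110010
126 = 01111110
142 = 10001110
177 = 10110001
Binary: 01110010.01111110.10001110.10110001


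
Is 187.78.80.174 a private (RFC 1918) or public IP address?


RFC 1918 private ranges:
  10.0.0.0/8 (10.0.0.0 - 10.255.255.255)
  172.16.0.0/12 (172.16.0.0 - 172.31.255.255)
  192.168.0.0/16 (192.168.0.0 - 192.168.255.255)
Public (not in any RFC 1918 range)


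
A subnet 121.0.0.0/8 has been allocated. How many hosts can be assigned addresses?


Host bits = 32 - 8 = 24
Total addresses = 2^24 = 16777216
Usable = total - 2 (network and broadcast)
Usable hosts: 16777214


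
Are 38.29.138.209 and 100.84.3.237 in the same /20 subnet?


Mask: 255.255.240.0
38.29.138.209 AND mask = 38.29.128.0
100.84.3.237 AND mask = 100.84.0.0
No, different subnets (38.29.128.0 vs 100.84.0.0)


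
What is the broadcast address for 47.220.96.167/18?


Network: 47.220.64.0/18
Host bits = 14
Set all host bits to 1:
Broadcast: 47.220.127.255


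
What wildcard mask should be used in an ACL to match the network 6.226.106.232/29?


Subnet mask: 255.255.255.248
Wildcard = 255.255.255.255 - subnet mask
255 - 255 = 0
255 - 255 = 0
255 - 255 = 0
255 - 248 = 7
Wildcard: 0.0.0.7


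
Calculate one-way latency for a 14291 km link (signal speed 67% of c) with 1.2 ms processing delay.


Speed = 0.67 * 3e5 km/s = 201000 km/s
Propagation delay = 14291 / 201000 = 0.0711 s = 71.0995 ms
Processing delay = 1.2 ms
Total one-way latency = 72.2995 ms


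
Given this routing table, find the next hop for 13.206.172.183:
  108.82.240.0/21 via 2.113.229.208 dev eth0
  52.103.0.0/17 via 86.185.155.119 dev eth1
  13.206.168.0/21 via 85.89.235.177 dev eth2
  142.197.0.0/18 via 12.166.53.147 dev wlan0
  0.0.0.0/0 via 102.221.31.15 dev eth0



Longest prefix match for 13.206.172.183:
  /21 108.82.240.0: no
  /17 52.103.0.0: no
  /21 13.206.168.0: MATCH
  /18 142.197.0.0: no
  /0 0.0.0.0: MATCH
Selected: next-hop 85.89.235.177 via eth2 (matched /21)


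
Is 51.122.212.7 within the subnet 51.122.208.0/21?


Subnet network: 51.122.208.0
Test IP AND mask: 51.122.208.0
Yes, 51.122.212.7 is in 51.122.208.0/21


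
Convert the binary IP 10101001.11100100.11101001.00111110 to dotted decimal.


10101001 = 169
11100100 = 228
11101001 = 233
00111110 = 62
IP: 169.228.233.62


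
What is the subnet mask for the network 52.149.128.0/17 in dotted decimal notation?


/17 means 17 network bits, 15 host bits
Binary: 11111111111111111000000000000000
Mask: 255.255.128.0


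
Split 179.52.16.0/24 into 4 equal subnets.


New prefix = 24 + 2 = 26
Each subnet has 64 addresses
  179.52.16.0/26
  179.52.16.64/26
  179.52.16.128/26
  179.52.16.192/26
Subnets: 179.52.16.0/26, 179.52.16.64/26, 179.52.16.128/26, 179.52.16.192/26


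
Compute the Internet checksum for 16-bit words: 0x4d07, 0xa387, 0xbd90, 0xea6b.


Sum all words (with carry folding):
+ 0x4d07 = 0x4d07
+ 0xa387 = 0xf08e
+ 0xbd90 = 0xae1f
+ 0xea6b = 0x988b
One's complement: ~0x988b
Checksum = 0x6774


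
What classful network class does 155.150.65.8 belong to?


First octet: 155
Binary: 10011011
10xxxxxx -> Class B (128-191)
Class B, default mask 255.255.0.0 (/16)


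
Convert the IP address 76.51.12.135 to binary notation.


76 = 01001100
51 = 00110011
12 = 00001100
135 = 10000111
Binary: 01001100.00110011.00001100.10000111


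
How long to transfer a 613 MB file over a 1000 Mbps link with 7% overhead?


Effective throughput = 1000 * (1 - 7/100) = 930.0 Mbps
File size in Mb = 613 * 8 = 4904 Mb
Time = 4904 / 930.0
Time = 5.2731 seconds


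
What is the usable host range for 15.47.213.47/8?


Network: 15.0.0.0
Broadcast: 15.255.255.255
First usable = network + 1
Last usable = broadcast - 1
Range: 15.0.0.1 to 15.255.255.254


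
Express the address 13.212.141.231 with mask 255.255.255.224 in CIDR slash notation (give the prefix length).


Binary: 11111111.11111111.11111111.11100000
Count leading 1s
Prefix: /27


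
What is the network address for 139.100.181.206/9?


IP:   10001011.01100100.10110101.11001110
Mask: 11111111.10000000.00000000.00000000
AND operation:
Net:  10001011.00000000.00000000.00000000
Network: 139.0.0.0/9


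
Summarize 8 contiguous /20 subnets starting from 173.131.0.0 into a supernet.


Original prefix: /20
Number of subnets: 8 = 2^3
New prefix = 20 - 3 = 17
Supernet: 173.131.0.0/17


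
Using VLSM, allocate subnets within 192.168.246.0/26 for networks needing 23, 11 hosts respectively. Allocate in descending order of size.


23 hosts -> /27 (30 usable): 192.168.246.0/27
11 hosts -> /28 (14 usable): 192.168.246.32/28
Allocation: 192.168.246.0/27 (23 hosts, 30 usable); 192.168.246.32/28 (11 hosts, 14 usable)


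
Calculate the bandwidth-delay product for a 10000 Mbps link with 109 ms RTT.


BDP = bandwidth * RTT
= 10000 Mbps * 109 ms
= 10000 * 1e6 * 109 / 1000 bits
= 1090000000 bits
= 136250000 bytes
= 133056.6406 KB
BDP = 1090000000 bits (136250000 bytes)


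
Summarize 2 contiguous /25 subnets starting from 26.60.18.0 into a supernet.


Original prefix: /25
Number of subnets: 2 = 2^1
New prefix = 25 - 1 = 24
Supernet: 26.60.18.0/24


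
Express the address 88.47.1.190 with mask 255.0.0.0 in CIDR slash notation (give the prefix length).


Binary: 11111111.00000000.00000000.00000000
Count leading 1s
Prefix: /8


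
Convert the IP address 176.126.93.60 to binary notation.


176 = 10110000
126 = 01111110
93 = 01011101
60 = 00111100
Binary: 10110000.01111110.01011101.00111100


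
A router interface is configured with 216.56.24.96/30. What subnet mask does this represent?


/30 means 30 network bits, 2 host bits
Binary: 11111111111111111111111111111100
Mask: 255.255.255.252


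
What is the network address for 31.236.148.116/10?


IP:   00011111.11101100.10010100.01110100
Mask: 11111111.11000000.00000000.00000000
AND operation:
Net:  00011111.11000000.00000000.00000000
Network: 31.192.0.0/10


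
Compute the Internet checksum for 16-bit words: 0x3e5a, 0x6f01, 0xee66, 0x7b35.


Sum all words (with carry folding):
+ 0x3e5a = 0x3e5a
+ 0x6f01 = 0xad5b
+ 0xee66 = 0x9bc2
+ 0x7b35 = 0x16f8
One's complement: ~0x16f8
Checksum = 0xe907


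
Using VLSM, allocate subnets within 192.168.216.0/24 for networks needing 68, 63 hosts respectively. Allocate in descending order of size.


68 hosts -> /25 (126 usable): 192.168.216.0/25
63 hosts -> /25 (126 usable): 192.168.216.128/25
Allocation: 192.168.216.0/25 (68 hosts, 126 usable); 192.168.216.128/25 (63 hosts, 126 usable)


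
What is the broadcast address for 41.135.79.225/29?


Network: 41.135.79.224/29
Host bits = 3
Set all host bits to 1:
Broadcast: 41.135.79.231


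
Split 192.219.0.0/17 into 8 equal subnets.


New prefix = 17 + 3 = 20
Each subnet has 4096 addresses
  192.219.0.0/20
  192.219.16.0/20
  192.219.32.0/20
  192.219.48.0/20
  192.219.64.0/20
  192.219.80.0/20
  192.219.96.0/20
  192.219.112.0/20
Subnets: 192.219.0.0/20, 192.219.16.0/20, 192.219.32.0/20, 192.219.48.0/20, 192.219.64.0/20, 192.219.80.0/20, 192.219.96.0/20, 192.219.112.0/20


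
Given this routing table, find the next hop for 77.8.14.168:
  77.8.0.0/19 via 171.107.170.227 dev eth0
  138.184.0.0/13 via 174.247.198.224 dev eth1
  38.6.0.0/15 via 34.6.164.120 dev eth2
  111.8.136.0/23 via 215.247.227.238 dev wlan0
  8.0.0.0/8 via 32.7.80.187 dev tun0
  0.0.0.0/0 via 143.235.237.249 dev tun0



Longest prefix match for 77.8.14.168:
  /19 77.8.0.0: MATCH
  /13 138.184.0.0: no
  /15 38.6.0.0: no
  /23 111.8.136.0: no
  /8 8.0.0.0: no
  /0 0.0.0.0: MATCH
Selected: next-hop 171.107.170.227 via eth0 (matched /19)


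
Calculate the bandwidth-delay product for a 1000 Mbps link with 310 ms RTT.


BDP = bandwidth * RTT
= 1000 Mbps * 310 ms
= 1000 * 1e6 * 310 / 1000 bits
= 310000000 bits
= 38750000 bytes
= 37841.7969 KB
BDP = 310000000 bits (38750000 bytes)


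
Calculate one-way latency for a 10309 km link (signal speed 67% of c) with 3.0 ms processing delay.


Speed = 0.67 * 3e5 km/s = 201000 km/s
Propagation delay = 10309 / 201000 = 0.0513 s = 51.2886 ms
Processing delay = 3.0 ms
Total one-way latency = 54.2886 ms


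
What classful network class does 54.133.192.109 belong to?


First octet: 54
Binary: 00110110
0xxxxxxx -> Class A (1-126)
Class A, default mask 255.0.0.0 (/8)


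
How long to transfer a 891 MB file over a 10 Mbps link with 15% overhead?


Effective throughput = 10 * (1 - 15/100) = 8.5 Mbps
File size in Mb = 891 * 8 = 7128 Mb
Time = 7128 / 8.5
Time = 838.5882 seconds


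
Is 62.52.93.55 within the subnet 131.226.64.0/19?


Subnet network: 131.226.64.0
Test IP AND mask: 62.52.64.0
No, 62.52.93.55 is not in 131.226.64.0/19


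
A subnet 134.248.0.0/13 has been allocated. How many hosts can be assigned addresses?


Host bits = 32 - 13 = 19
Total addresses = 2^19 = 524288
Usable = total - 2 (network and broadcast)
Usable hosts: 524286


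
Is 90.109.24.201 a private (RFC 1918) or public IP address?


RFC 1918 private ranges:
  10.0.0.0/8 (10.0.0.0 - 10.255.255.255)
  172.16.0.0/12 (172.16.0.0 - 172.31.255.255)
  192.168.0.0/16 (192.168.0.0 - 192.168.255.255)
Public (not in any RFC 1918 range)


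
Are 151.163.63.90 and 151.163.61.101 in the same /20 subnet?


Mask: 255.255.240.0
151.163.63.90 AND mask = 151.163.48.0
151.163.61.101 AND mask = 151.163.48.0
Yes, same subnet (151.163.48.0)


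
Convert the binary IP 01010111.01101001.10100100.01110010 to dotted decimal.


01010111 = 87
01101001 = 105
10100100 = 164
01110010 = 114
IP: 87.105.164.114


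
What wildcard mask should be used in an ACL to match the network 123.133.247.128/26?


Subnet mask: 255.255.255.192
Wildcard = 255.255.255.255 - subnet mask
255 - 255 = 0
255 - 255 = 0
255 - 255 = 0
255 - 192 = 63
Wildcard: 0.0.0.63


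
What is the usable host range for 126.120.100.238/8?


Network: 126.0.0.0
Broadcast: 126.255.255.255
First usable = network + 1
Last usable = broadcast - 1
Range: 126.0.0.1 to 126.255.255.254


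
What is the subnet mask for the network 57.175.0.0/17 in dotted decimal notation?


/17 means 17 network bits, 15 host bits
Binary: 11111111111111111000000000000000
Mask: 255.255.128.0


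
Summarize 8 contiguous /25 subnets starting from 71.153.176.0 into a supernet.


Original prefix: /25
Number of subnets: 8 = 2^3
New prefix = 25 - 3 = 22
Supernet: 71.153.176.0/22


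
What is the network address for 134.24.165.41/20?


IP:   10000110.00011000.10100101.00101001
Mask: 11111111.11111111.11110000.00000000
AND operation:
Net:  10000110.00011000.10100000.00000000
Network: 134.24.160.0/20


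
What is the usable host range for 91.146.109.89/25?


Network: 91.146.109.0
Broadcast: 91.146.109.127
First usable = network + 1
Last usable = broadcast - 1
Range: 91.146.109.1 to 91.146.109.126


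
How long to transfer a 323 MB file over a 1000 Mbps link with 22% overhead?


Effective throughput = 1000 * (1 - 22/100) = 780 Mbps
File size in Mb = 323 * 8 = 2584 Mb
Time = 2584 / 780
Time = 3.3128 seconds


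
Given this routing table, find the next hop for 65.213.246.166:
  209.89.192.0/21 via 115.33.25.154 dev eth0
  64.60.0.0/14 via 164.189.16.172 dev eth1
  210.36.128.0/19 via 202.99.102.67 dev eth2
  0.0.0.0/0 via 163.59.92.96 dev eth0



Longest prefix match for 65.213.246.166:
  /21 209.89.192.0: no
  /14 64.60.0.0: no
  /19 210.36.128.0: no
  /0 0.0.0.0: MATCH
Selected: next-hop 163.59.92.96 via eth0 (matched /0)


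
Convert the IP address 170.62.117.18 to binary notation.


170 = 10101010
62 = 00111110
117 = 01110101
18 = 00010010
Binary: 10101010.00111110.01110101.00010010


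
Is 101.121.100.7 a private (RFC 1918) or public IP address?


RFC 1918 private ranges:
  10.0.0.0/8 (10.0.0.0 - 10.255.255.255)
  172.16.0.0/12 (172.16.0.0 - 172.31.255.255)
  192.168.0.0/16 (192.168.0.0 - 192.168.255.255)
Public (not in any RFC 1918 range)


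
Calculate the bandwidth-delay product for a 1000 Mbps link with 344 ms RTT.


BDP = bandwidth * RTT
= 1000 Mbps * 344 ms
= 1000 * 1e6 * 344 / 1000 bits
= 344000000 bits
= 43000000 bytes
= 41992.1875 KB
BDP = 344000000 bits (43000000 bytes)


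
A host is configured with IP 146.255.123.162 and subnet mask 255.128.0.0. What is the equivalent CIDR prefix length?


Binary: 11111111.10000000.00000000.00000000
Count leading 1s
Prefix: /9


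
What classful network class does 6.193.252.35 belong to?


First octet: 6
Binary: 00000110
0xxxxxxx -> Class A (1-126)
Class A, default mask 255.0.0.0 (/8)


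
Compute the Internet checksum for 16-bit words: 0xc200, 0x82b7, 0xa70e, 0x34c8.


Sum all words (with carry folding):
+ 0xc200 = 0xc200
+ 0x82b7 = 0x44b8
+ 0xa70e = 0xebc6
+ 0x34c8 = 0x208f
One's complement: ~0x208f
Checksum = 0xdf70


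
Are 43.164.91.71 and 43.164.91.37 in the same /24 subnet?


Mask: 255.255.255.0
43.164.91.71 AND mask = 43.164.91.0
43.164.91.37 AND mask = 43.164.91.0
Yes, same subnet (43.164.91.0)


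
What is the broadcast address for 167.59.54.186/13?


Network: 167.56.0.0/13
Host bits = 19
Set all host bits to 1:
Broadcast: 167.63.255.255


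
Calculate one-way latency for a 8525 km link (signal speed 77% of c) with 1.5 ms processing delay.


Speed = 0.77 * 3e5 km/s = 231000 km/s
Propagation delay = 8525 / 231000 = 0.0369 s = 36.9048 ms
Processing delay = 1.5 ms
Total one-way latency = 38.4048 ms


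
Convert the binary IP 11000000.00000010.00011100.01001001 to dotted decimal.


11000000 = 192
00000010 = 2
00011100 = 28
01001001 = 73
IP: 192.2.28.73


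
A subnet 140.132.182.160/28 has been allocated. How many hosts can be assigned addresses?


Host bits = 32 - 28 = 4
Total addresses = 2^4 = 16
Usable = total - 2 (network and broadcast)
Usable hosts: 14


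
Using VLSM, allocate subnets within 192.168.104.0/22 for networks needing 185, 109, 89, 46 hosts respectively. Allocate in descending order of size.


185 hosts -> /24 (254 usable): 192.168.104.0/24
109 hosts -> /25 (126 usable): 192.168.105.0/25
89 hosts -> /25 (126 usable): 192.168.105.128/25
46 hosts -> /26 (62 usable): 192.168.106.0/26
Allocation: 192.168.104.0/24 (185 hosts, 254 usable); 192.168.105.0/25 (109 hosts, 126 usable); 192.168.105.128/25 (89 hosts, 126 usable); 192.168.106.0/26 (46 hosts, 62 usable)


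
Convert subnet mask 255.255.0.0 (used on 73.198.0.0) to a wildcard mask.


Subnet mask: 255.255.0.0
Wildcard = 255.255.255.255 - subnet mask
255 - 255 = 0
255 - 255 = 0
255 - 0 = 255
255 - 0 = 255
Wildcard: 0.0.255.255


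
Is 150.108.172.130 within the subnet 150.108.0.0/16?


Subnet network: 150.108.0.0
Test IP AND mask: 150.108.0.0
Yes, 150.108.172.130 is in 150.108.0.0/16


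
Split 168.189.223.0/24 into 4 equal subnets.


New prefix = 24 + 2 = 26
Each subnet has 64 addresses
  168.189.223.0/26
  168.189.223.64/26
  168.189.223.128/26
  168.189.223.192/26
Subnets: 168.189.223.0/26, 168.189.223.64/26, 168.189.223.128/26, 168.189.223.192/26


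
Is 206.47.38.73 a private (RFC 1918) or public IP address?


RFC 1918 private ranges:
  10.0.0.0/8 (10.0.0.0 - 10.255.255.255)
  172.16.0.0/12 (172.16.0.0 - 172.31.255.255)
  192.168.0.0/16 (192.168.0.0 - 192.168.255.255)
Public (not in any RFC 1918 range)


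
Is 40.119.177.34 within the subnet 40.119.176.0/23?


Subnet network: 40.119.176.0
Test IP AND mask: 40.119.176.0
Yes, 40.119.177.34 is in 40.119.176.0/23


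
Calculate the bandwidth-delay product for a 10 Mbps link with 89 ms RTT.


BDP = bandwidth * RTT
= 10 Mbps * 89 ms
= 10 * 1e6 * 89 / 1000 bits
= 890000 bits
= 111250 bytes
= 108.6426 KB
BDP = 890000 bits (111250 bytes)


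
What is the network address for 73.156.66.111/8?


IP:   01001001.10011100.01000010.01101111
Mask: 11111111.00000000.00000000.00000000
AND operation:
Net:  01001001.00000000.00000000.00000000
Network: 73.0.0.0/8


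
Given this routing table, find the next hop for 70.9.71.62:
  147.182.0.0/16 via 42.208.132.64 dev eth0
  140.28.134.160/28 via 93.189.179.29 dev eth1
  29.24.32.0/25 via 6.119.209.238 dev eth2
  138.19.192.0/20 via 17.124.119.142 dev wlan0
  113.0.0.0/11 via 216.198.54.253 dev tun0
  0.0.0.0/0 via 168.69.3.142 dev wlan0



Longest prefix match for 70.9.71.62:
  /16 147.182.0.0: no
  /28 140.28.134.160: no
  /25 29.24.32.0: no
  /20 138.19.192.0: no
  /11 113.0.0.0: no
  /0 0.0.0.0: MATCH
Selected: next-hop 168.69.3.142 via wlan0 (matched /0)


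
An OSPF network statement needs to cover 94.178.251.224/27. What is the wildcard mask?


Subnet mask: 255.255.255.224
Wildcard = 255.255.255.255 - subnet mask
255 - 255 = 0
255 - 255 = 0
255 - 255 = 0
255 - 224 = 31
Wildcard: 0.0.0.31


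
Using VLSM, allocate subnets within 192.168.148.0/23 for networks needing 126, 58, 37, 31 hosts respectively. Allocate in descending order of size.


126 hosts -> /25 (126 usable): 192.168.148.0/25
58 hosts -> /26 (62 usable): 192.168.148.128/26
37 hosts -> /26 (62 usable): 192.168.148.192/26
31 hosts -> /26 (62 usable): 192.168.149.0/26
Allocation: 192.168.148.0/25 (126 hosts, 126 usable); 192.168.148.128/26 (58 hosts, 62 usable); 192.168.148.192/26 (37 hosts, 62 usable); 192.168.149.0/26 (31 hosts, 62 usable)


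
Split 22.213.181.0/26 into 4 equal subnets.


New prefix = 26 + 2 = 28
Each subnet has 16 addresses
  22.213.181.0/28
  22.213.181.16/28
  22.213.181.32/28
  22.213.181.48/28
Subnets: 22.213.181.0/28, 22.213.181.16/28, 22.213.181.32/28, 22.213.181.48/28


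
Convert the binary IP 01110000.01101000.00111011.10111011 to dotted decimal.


01110000 = 112
01101000 = 104
00111011 = 59
10111011 = 187
IP: 112.104.59.187


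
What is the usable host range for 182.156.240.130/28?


Network: 182.156.240.128
Broadcast: 182.156.240.143
First usable = network + 1
Last usable = broadcast - 1
Range: 182.156.240.129 to 182.156.240.142


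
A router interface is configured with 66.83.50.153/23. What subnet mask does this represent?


/23 means 23 network bits, 9 host bits
Binary: 11111111111111111111111000000000
Mask: 255.255.254.0


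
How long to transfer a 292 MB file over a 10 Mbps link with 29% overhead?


Effective throughput = 10 * (1 - 29/100) = 7.1 Mbps
File size in Mb = 292 * 8 = 2336 Mb
Time = 2336 / 7.1
Time = 329.0141 seconds


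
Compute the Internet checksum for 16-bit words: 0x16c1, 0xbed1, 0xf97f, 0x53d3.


Sum all words (with carry folding):
+ 0x16c1 = 0x16c1
+ 0xbed1 = 0xd592
+ 0xf97f = 0xcf12
+ 0x53d3 = 0x22e6
One's complement: ~0x22e6
Checksum = 0xdd19


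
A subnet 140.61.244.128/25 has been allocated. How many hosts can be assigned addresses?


Host bits = 32 - 25 = 7
Total addresses = 2^7 = 128
Usable = total - 2 (network and broadcast)
Usable hosts: 126


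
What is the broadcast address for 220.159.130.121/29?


Network: 220.159.130.120/29
Host bits = 3
Set all host bits to 1:
Broadcast: 220.159.130.127


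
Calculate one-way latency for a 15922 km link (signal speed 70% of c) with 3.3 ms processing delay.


Speed = 0.7 * 3e5 km/s = 210000 km/s
Propagation delay = 15922 / 210000 = 0.0758 s = 75.819 ms
Processing delay = 3.3 ms
Total one-way latency = 79.119 ms


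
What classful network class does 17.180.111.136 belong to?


First octet: 17
Binary: 00010001
0xxxxxxx -> Class A (1-126)
Class A, default mask 255.0.0.0 (/8)


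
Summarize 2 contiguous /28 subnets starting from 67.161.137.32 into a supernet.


Original prefix: /28
Number of subnets: 2 = 2^1
New prefix = 28 - 1 = 27
Supernet: 67.161.137.32/27


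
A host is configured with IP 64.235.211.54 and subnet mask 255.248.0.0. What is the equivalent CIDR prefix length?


Binary: 11111111.11111000.00000000.00000000
Count leading 1s
Prefix: /13


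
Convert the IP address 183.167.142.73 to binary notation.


183 = 10110111
167 = 10100111
142 = 10001110
73 = 01001001
Binary: 10110111.10100111.10001110.01001001


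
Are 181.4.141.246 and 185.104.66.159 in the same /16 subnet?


Mask: 255.255.0.0
181.4.141.246 AND mask = 181.4.0.0
185.104.66.159 AND mask = 185.104.0.0
No, different subnets (181.4.0.0 vs 185.104.0.0)


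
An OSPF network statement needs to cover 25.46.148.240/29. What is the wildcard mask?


Subnet mask: 255.255.255.248
Wildcard = 255.255.255.255 - subnet mask
255 - 255 = 0
255 - 255 = 0
255 - 255 = 0
255 - 248 = 7
Wildcard: 0.0.0.7


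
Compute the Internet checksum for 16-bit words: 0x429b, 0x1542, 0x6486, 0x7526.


Sum all words (with carry folding):
+ 0x429b = 0x429b
+ 0x1542 = 0x57dd
+ 0x6486 = 0xbc63
+ 0x7526 = 0x318a
One's complement: ~0x318a
Checksum = 0xce75


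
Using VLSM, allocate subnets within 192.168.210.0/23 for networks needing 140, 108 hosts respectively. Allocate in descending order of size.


140 hosts -> /24 (254 usable): 192.168.210.0/24
108 hosts -> /25 (126 usable): 192.168.211.0/25
Allocation: 192.168.210.0/24 (140 hosts, 254 usable); 192.168.211.0/25 (108 hosts, 126 usable)


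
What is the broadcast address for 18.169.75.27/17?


Network: 18.169.0.0/17
Host bits = 15
Set all host bits to 1:
Broadcast: 18.169.127.255


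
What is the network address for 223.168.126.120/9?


IP:   11011111.10101000.01111110.01111000
Mask: 11111111.10000000.00000000.00000000
AND operation:
Net:  11011111.10000000.00000000.00000000
Network: 223.128.0.0/9


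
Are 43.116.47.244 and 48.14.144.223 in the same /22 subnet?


Mask: 255.255.252.0
43.116.47.244 AND mask = 43.116.44.0
48.14.144.223 AND mask = 48.14.144.0
No, different subnets (43.116.44.0 vs 48.14.144.0)


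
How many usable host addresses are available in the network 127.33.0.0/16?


Host bits = 32 - 16 = 16
Total addresses = 2^16 = 65536
Usable = total - 2 (network and broadcast)
Usable hosts: 65534


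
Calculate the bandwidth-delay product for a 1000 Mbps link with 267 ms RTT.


BDP = bandwidth * RTT
= 1000 Mbps * 267 ms
= 1000 * 1e6 * 267 / 1000 bits
= 267000000 bits
= 33375000 bytes
= 32592.7734 KB
BDP = 267000000 bits (33375000 bytes)


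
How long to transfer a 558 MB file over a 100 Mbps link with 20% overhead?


Effective throughput = 100 * (1 - 20/100) = 80 Mbps
File size in Mb = 558 * 8 = 4464 Mb
Time = 4464 / 80
Time = 55.8 seconds


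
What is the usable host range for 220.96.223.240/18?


Network: 220.96.192.0
Broadcast: 220.96.255.255
First usable = network + 1
Last usable = broadcast - 1
Range: 220.96.192.1 to 220.96.255.254


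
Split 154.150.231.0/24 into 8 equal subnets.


New prefix = 24 + 3 = 27
Each subnet has 32 addresses
  154.150.231.0/27
  154.150.231.32/27
  154.150.231.64/27
  154.150.231.96/27
  154.150.231.128/27
  154.150.231.160/27
  154.150.231.192/27
  154.150.231.224/27
Subnets: 154.150.231.0/27, 154.150.231.32/27, 154.150.231.64/27, 154.150.231.96/27, 154.150.231.128/27, 154.150.231.160/27, 154.150.231.192/27, 154.150.231.224/27


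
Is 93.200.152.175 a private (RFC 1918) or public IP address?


RFC 1918 private ranges:
  10.0.0.0/8 (10.0.0.0 - 10.255.255.255)
  172.16.0.0/12 (172.16.0.0 - 172.31.255.255)
  192.168.0.0/16 (192.168.0.0 - 192.168.255.255)
Public (not in any RFC 1918 range)


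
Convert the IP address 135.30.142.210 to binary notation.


135 = 10000111
30 = 00011110
142 = 10001110
210 = 11010010
Binary: 10000111.00011110.10001110.11010010


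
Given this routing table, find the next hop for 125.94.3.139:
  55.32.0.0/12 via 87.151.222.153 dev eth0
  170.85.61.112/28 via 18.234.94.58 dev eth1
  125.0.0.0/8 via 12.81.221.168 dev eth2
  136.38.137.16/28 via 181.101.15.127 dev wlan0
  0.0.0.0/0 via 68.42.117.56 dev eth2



Longest prefix match for 125.94.3.139:
  /12 55.32.0.0: no
  /28 170.85.61.112: no
  /8 125.0.0.0: MATCH
  /28 136.38.137.16: no
  /0 0.0.0.0: MATCH
Selected: next-hop 12.81.221.168 via eth2 (matched /8)


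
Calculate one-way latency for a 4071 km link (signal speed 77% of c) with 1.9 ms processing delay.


Speed = 0.77 * 3e5 km/s = 231000 km/s
Propagation delay = 4071 / 231000 = 0.0176 s = 17.6234 ms
Processing delay = 1.9 ms
Total one-way latency = 19.5234 ms


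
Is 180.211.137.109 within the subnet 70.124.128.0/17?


Subnet network: 70.124.128.0
Test IP AND mask: 180.211.128.0
No, 180.211.137.109 is not in 70.124.128.0/17


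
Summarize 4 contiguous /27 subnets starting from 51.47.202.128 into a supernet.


Original prefix: /27
Number of subnets: 4 = 2^2
New prefix = 27 - 2 = 25
Supernet: 51.47.202.128/25


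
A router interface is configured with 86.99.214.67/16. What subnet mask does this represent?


/16 means 16 network bits, 16 host bits
Binary: 11111111111111110000000000000000
Mask: 255.255.0.0


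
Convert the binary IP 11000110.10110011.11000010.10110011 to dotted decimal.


11000110 = 198
10110011 = 179
11000010 = 194
10110011 = 179
IP: 198.179.194.179


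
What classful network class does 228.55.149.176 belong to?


First octet: 228
Binary: 11100100
1110xxxx -> Class D (224-239)
Class D (multicast), default mask N/A


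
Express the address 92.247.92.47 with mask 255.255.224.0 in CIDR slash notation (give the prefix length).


Binary: 11111111.11111111.11100000.00000000
Count leading 1s
Prefix: /19


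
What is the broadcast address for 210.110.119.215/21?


Network: 210.110.112.0/21
Host bits = 11
Set all host bits to 1:
Broadcast: 210.110.119.255


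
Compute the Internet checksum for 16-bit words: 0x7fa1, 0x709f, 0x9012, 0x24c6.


Sum all words (with carry folding):
+ 0x7fa1 = 0x7fa1
+ 0x709f = 0xf040
+ 0x9012 = 0x8053
+ 0x24c6 = 0xa519
One's complement: ~0xa519
Checksum = 0x5ae6


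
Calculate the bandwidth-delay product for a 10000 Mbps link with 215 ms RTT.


BDP = bandwidth * RTT
= 10000 Mbps * 215 ms
= 10000 * 1e6 * 215 / 1000 bits
= 2150000000 bits
= 268750000 bytes
= 262451.1719 KB
BDP = 2150000000 bits (268750000 bytes)


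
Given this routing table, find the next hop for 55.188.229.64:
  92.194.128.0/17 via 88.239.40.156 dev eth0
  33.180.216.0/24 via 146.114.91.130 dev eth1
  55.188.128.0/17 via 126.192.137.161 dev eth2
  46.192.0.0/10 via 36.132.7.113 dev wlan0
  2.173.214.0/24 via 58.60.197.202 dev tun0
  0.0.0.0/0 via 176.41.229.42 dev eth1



Longest prefix match for 55.188.229.64:
  /17 92.194.128.0: no
  /24 33.180.216.0: no
  /17 55.188.128.0: MATCH
  /10 46.192.0.0: no
  /24 2.173.214.0: no
  /0 0.0.0.0: MATCH
Selected: next-hop 126.192.137.161 via eth2 (matched /17)


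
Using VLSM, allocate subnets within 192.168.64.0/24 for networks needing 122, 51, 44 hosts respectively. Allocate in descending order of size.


122 hosts -> /25 (126 usable): 192.168.64.0/25
51 hosts -> /26 (62 usable): 192.168.64.128/26
44 hosts -> /26 (62 usable): 192.168.64.192/26
Allocation: 192.168.64.0/25 (122 hosts, 126 usable); 192.168.64.128/26 (51 hosts, 62 usable); 192.168.64.192/26 (44 hosts, 62 usable)


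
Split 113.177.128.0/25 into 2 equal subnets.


New prefix = 25 + 1 = 26
Each subnet has 64 addresses
  113.177.128.0/26
  113.177.128.64/26
Subnets: 113.177.128.0/26, 113.177.128.64/26


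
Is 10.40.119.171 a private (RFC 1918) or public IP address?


RFC 1918 private ranges:
  10.0.0.0/8 (10.0.0.0 - 10.255.255.255)
  172.16.0.0/12 (172.16.0.0 - 172.31.255.255)
  192.168.0.0/16 (192.168.0.0 - 192.168.255.255)
Private (in 10.0.0.0/8)


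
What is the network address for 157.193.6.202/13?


IP:   10011101.11000001.00000110.11001010
Mask: 11111111.11111000.00000000.00000000
AND operation:
Net:  10011101.11000000.00000000.00000000
Network: 157.192.0.0/13


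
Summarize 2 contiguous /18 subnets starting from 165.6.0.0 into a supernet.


Original prefix: /18
Number of subnets: 2 = 2^1
New prefix = 18 - 1 = 17
Supernet: 165.6.0.0/17


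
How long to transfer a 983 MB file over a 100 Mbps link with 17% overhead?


Effective throughput = 100 * (1 - 17/100) = 83 Mbps
File size in Mb = 983 * 8 = 7864 Mb
Time = 7864 / 83
Time = 94.747 seconds


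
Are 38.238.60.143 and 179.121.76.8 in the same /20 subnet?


Mask: 255.255.240.0
38.238.60.143 AND mask = 38.238.48.0
179.121.76.8 AND mask = 179.121.64.0
No, different subnets (38.238.48.0 vs 179.121.64.0)


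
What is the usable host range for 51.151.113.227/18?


Network: 51.151.64.0
Broadcast: 51.151.127.255
First usable = network + 1
Last usable = broadcast - 1
Range: 51.151.64.1 to 51.151.127.254


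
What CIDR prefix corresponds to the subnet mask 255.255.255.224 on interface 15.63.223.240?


Binary: 11111111.11111111.11111111.11100000
Count leading 1s
Prefix: /27


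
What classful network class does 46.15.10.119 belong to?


First octet: 46
Binary: 00101110
0xxxxxxx -> Class A (1-126)
Class A, default mask 255.0.0.0 (/8)


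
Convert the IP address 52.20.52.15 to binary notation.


52 = 00110100
20 = 00010100
52 = 00110100
15 = 00001111
Binary: 00110100.00010100.00110100.00001111


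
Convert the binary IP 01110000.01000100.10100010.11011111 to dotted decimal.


01110000 = 112
01000100 = 68
10100010 = 162
11011111 = 223
IP: 112.68.162.223


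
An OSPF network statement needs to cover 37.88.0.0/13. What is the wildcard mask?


Subnet mask: 255.248.0.0
Wildcard = 255.255.255.255 - subnet mask
255 - 255 = 0
255 - 248 = 7
255 - 0 = 255
255 - 0 = 255
Wildcard: 0.7.255.255


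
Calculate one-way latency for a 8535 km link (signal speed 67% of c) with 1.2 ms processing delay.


Speed = 0.67 * 3e5 km/s = 201000 km/s
Propagation delay = 8535 / 201000 = 0.0425 s = 42.4627 ms
Processing delay = 1.2 ms
Total one-way latency = 43.6627 ms


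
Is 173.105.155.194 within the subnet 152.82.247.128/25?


Subnet network: 152.82.247.128
Test IP AND mask: 173.105.155.128
No, 173.105.155.194 is not in 152.82.247.128/25


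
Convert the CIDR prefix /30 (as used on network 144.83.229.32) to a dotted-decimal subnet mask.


/30 means 30 network bits, 2 host bits
Binary: 11111111111111111111111111111100
Mask: 255.255.255.252


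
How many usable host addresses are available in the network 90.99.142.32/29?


Host bits = 32 - 29 = 3
Total addresses = 2^3 = 8
Usable = total - 2 (network and broadcast)
Usable hosts: 6


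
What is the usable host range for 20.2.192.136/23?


Network: 20.2.192.0
Broadcast: 20.2.193.255
First usable = network + 1
Last usable = broadcast - 1
Range: 20.2.192.1 to 20.2.193.254


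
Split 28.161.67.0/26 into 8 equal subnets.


New prefix = 26 + 3 = 29
Each subnet has 8 addresses
  28.161.67.0/29
  28.161.67.8/29
  28.161.67.16/29
  28.161.67.24/29
  28.161.67.32/29
  28.161.67.40/29
  28.161.67.48/29
  28.161.67.56/29
Subnets: 28.161.67.0/29, 28.161.67.8/29, 28.161.67.16/29, 28.161.67.24/29, 28.161.67.32/29, 28.161.67.40/29, 28.161.67.48/29, 28.161.67.56/29


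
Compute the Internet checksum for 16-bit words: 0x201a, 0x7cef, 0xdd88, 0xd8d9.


Sum all words (with carry folding):
+ 0x201a = 0x201a
+ 0x7cef = 0x9d09
+ 0xdd88 = 0x7a92
+ 0xd8d9 = 0x536c
One's complement: ~0x536c
Checksum = 0xac93


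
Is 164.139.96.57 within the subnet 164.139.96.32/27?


Subnet network: 164.139.96.32
Test IP AND mask: 164.139.96.32
Yes, 164.139.96.57 is in 164.139.96.32/27


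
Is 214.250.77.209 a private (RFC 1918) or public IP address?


RFC 1918 private ranges:
  10.0.0.0/8 (10.0.0.0 - 10.255.255.255)
  172.16.0.0/12 (172.16.0.0 - 172.31.255.255)
  192.168.0.0/16 (192.168.0.0 - 192.168.255.255)
Public (not in any RFC 1918 range)


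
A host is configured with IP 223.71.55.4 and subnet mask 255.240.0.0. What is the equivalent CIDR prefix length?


Binary: 11111111.11110000.00000000.00000000
Count leading 1s
Prefix: /12


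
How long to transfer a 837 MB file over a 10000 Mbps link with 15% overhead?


Effective throughput = 10000 * (1 - 15/100) = 8500 Mbps
File size in Mb = 837 * 8 = 6696 Mb
Time = 6696 / 8500
Time = 0.7878 seconds


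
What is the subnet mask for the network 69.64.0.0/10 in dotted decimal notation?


/10 means 10 network bits, 22 host bits
Binary: 11111111110000000000000000000000
Mask: 255.192.0.0


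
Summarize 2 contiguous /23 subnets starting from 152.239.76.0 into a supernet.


Original prefix: /23
Number of subnets: 2 = 2^1
New prefix = 23 - 1 = 22
Supernet: 152.239.76.0/22


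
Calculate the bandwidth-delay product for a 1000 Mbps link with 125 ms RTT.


BDP = bandwidth * RTT
= 1000 Mbps * 125 ms
= 1000 * 1e6 * 125 / 1000 bits
= 125000000 bits
= 15625000 bytes
= 15258.7891 KB
BDP = 125000000 bits (15625000 bytes)


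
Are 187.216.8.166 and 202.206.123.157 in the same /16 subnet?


Mask: 255.255.0.0
187.216.8.166 AND mask = 187.216.0.0
202.206.123.157 AND mask = 202.206.0.0
No, different subnets (187.216.0.0 vs 202.206.0.0)


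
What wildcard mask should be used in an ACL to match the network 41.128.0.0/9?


Subnet mask: 255.128.0.0
Wildcard = 255.255.255.255 - subnet mask
255 - 255 = 0
255 - 128 = 127
255 - 0 = 255
255 - 0 = 255
Wildcard: 0.127.255.255


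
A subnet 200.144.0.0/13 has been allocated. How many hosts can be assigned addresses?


Host bits = 32 - 13 = 19
Total addresses = 2^19 = 524288
Usable = total - 2 (network and broadcast)
Usable hosts: 524286


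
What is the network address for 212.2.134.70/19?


IP:   11010100.00000010.10000110.01000110
Mask: 11111111.11111111.11100000.00000000
AND operation:
Net:  11010100.00000010.10000000.00000000
Network: 212.2.128.0/19


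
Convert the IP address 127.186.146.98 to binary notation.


127 = 01111111
186 = 10111010
146 = 10010010
98 = 01100010
Binary: 01111111.10111010.10010010.01100010


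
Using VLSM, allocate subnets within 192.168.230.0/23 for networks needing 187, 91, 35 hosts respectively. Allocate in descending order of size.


187 hosts -> /24 (254 usable): 192.168.230.0/24
91 hosts -> /25 (126 usable): 192.168.231.0/25
35 hosts -> /26 (62 usable): 192.168.231.128/26
Allocation: 192.168.230.0/24 (187 hosts, 254 usable); 192.168.231.0/25 (91 hosts, 126 usable); 192.168.231.128/26 (35 hosts, 62 usable)


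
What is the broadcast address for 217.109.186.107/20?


Network: 217.109.176.0/20
Host bits = 12
Set all host bits to 1:
Broadcast: 217.109.191.255


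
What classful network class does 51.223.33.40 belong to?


First octet: 51
Binary: 00110011
0xxxxxxx -> Class A (1-126)
Class A, default mask 255.0.0.0 (/8)


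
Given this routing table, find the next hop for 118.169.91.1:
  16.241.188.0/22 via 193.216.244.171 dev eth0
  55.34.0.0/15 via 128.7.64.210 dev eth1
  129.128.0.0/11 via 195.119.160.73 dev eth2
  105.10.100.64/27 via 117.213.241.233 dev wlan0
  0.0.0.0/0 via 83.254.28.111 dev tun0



Longest prefix match for 118.169.91.1:
  /22 16.241.188.0: no
  /15 55.34.0.0: no
  /11 129.128.0.0: no
  /27 105.10.100.64: no
  /0 0.0.0.0: MATCH
Selected: next-hop 83.254.28.111 via tun0 (matched /0)


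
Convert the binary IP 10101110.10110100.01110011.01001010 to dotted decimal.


10101110 = 174
10110100 = 180
01110011 = 115
01001010 = 74
IP: 174.180.115.74


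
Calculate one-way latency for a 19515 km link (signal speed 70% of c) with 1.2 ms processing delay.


Speed = 0.7 * 3e5 km/s = 210000 km/s
Propagation delay = 19515 / 210000 = 0.0929 s = 92.9286 ms
Processing delay = 1.2 ms
Total one-way latency = 94.1286 ms


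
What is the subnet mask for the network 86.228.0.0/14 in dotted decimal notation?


/14 means 14 network bits, 18 host bits
Binary: 11111111111111000000000000000000
Mask: 255.252.0.0


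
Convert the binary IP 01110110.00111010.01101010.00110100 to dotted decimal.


01110110 = 118
00111010 = 58
01101010 = 106
00110100 = 52
IP: 118.58.106.52


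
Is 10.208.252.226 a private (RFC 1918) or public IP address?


RFC 1918 private ranges:
  10.0.0.0/8 (10.0.0.0 - 10.255.255.255)
  172.16.0.0/12 (172.16.0.0 - 172.31.255.255)
  192.168.0.0/16 (192.168.0.0 - 192.168.255.255)
Private (in 10.0.0.0/8)


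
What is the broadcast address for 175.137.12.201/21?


Network: 175.137.8.0/21
Host bits = 11
Set all host bits to 1:
Broadcast: 175.137.15.255


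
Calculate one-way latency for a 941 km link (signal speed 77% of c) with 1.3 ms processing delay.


Speed = 0.77 * 3e5 km/s = 231000 km/s
Propagation delay = 941 / 231000 = 0.0041 s = 4.0736 ms
Processing delay = 1.3 ms
Total one-way latency = 5.3736 ms


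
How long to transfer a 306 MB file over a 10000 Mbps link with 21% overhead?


Effective throughput = 10000 * (1 - 21/100) = 7900 Mbps
File size in Mb = 306 * 8 = 2448 Mb
Time = 2448 / 7900
Time = 0.3099 seconds


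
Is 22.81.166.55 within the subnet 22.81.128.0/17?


Subnet network: 22.81.128.0
Test IP AND mask: 22.81.128.0
Yes, 22.81.166.55 is in 22.81.128.0/17


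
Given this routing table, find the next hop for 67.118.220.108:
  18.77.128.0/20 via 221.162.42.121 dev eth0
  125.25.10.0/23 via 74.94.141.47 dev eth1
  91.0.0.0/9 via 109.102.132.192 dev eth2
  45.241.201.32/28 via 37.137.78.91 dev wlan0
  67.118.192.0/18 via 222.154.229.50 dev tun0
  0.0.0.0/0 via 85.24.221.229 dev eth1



Longest prefix match for 67.118.220.108:
  /20 18.77.128.0: no
  /23 125.25.10.0: no
  /9 91.0.0.0: no
  /28 45.241.201.32: no
  /18 67.118.192.0: MATCH
  /0 0.0.0.0: MATCH
Selected: next-hop 222.154.229.50 via tun0 (matched /18)


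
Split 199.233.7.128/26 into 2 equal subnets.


New prefix = 26 + 1 = 27
Each subnet has 32 addresses
  199.233.7.128/27
  199.233.7.160/27
Subnets: 199.233.7.128/27, 199.233.7.160/27


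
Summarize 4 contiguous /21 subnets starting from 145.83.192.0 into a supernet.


Original prefix: /21
Number of subnets: 4 = 2^2
New prefix = 21 - 2 = 19
Supernet: 145.83.192.0/19


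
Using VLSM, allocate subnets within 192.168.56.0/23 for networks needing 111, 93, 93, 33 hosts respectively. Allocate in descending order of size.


111 hosts -> /25 (126 usable): 192.168.56.0/25
93 hosts -> /25 (126 usable): 192.168.56.128/25
93 hosts -> /25 (126 usable): 192.168.57.0/25
33 hosts -> /26 (62 usable): 192.168.57.128/26
Allocation: 192.168.56.0/25 (111 hosts, 126 usable); 192.168.56.128/25 (93 hosts, 126 usable); 192.168.57.0/25 (93 hosts, 126 usable); 192.168.57.128/26 (33 hosts, 62 usable)


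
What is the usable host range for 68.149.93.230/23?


Network: 68.149.92.0
Broadcast: 68.149.93.255
First usable = network + 1
Last usable = broadcast - 1
Range: 68.149.92.1 to 68.149.93.254


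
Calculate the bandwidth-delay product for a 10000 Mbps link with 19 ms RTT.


BDP = bandwidth * RTT
= 10000 Mbps * 19 ms
= 10000 * 1e6 * 19 / 1000 bits
= 190000000 bits
= 23750000 bytes
= 23193.3594 KB
BDP = 190000000 bits (23750000 bytes)


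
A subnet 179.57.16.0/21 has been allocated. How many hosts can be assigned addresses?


Host bits = 32 - 21 = 11
Total addresses = 2^11 = 2048
Usable = total - 2 (network and broadcast)
Usable hosts: 2046


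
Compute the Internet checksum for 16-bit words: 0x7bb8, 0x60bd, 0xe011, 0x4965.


Sum all words (with carry folding):
+ 0x7bb8 = 0x7bb8
+ 0x60bd = 0xdc75
+ 0xe011 = 0xbc87
+ 0x4965 = 0x05ed
One's complement: ~0x05ed
Checksum = 0xfa12


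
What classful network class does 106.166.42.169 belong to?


First octet: 106
Binary: 01101010
0xxxxxxx -> Class A (1-126)
Class A, default mask 255.0.0.0 (/8)


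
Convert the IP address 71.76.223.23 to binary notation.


71 = 01000111
76 = 01001100
223 = 11011111
23 = 00010111
Binary: 01000111.01001100.11011111.00010111


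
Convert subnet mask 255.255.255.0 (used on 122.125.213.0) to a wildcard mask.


Subnet mask: 255.255.255.0
Wildcard = 255.255.255.255 - subnet mask
255 - 255 = 0
255 - 255 = 0
255 - 255 = 0
255 - 0 = 255
Wildcard: 0.0.0.255


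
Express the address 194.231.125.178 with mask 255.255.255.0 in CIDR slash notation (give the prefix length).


Binary: 11111111.11111111.11111111.00000000
Count leading 1s
Prefix: /24
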